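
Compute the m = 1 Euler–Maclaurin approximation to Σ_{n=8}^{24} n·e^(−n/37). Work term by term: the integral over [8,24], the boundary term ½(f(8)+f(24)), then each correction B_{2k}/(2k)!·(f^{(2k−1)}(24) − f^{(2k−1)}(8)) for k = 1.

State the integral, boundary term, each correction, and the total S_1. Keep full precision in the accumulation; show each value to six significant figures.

S_1 ≈ 170.867

Integral: ∫_8^24 x·e^(−x/37) dx = 161.409.
Endpoint term: (f(8) + f(24))/2 = (6.44449 + 12.5460)/2 = 9.49527.
Integral + boundary = 170.904.
Correction k=1: B_{2}/2! · (f^{(1)}(24) − f^{(1)}(8)) = 1/12 · (0.183670 − 0.631386) = -0.0373097.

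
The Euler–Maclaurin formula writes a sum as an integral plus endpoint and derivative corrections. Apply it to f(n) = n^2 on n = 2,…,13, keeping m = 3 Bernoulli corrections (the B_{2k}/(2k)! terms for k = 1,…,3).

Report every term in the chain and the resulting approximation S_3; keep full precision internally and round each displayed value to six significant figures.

Integral: ∫_2^13 x^2 dx = 729.667.
Endpoint term: (f(2) + f(13))/2 = (4.00000 + 169.000)/2 = 86.5000.
Integral + boundary = 816.167.
Correction k=1: B_{2}/2! · (f^{(1)}(13) − f^{(1)}(2)) = 1/12 · (26.0000 − 4.00000) = 1.83333.
Partial sum through k=1: 818.000.
Correction k=2: B_{4}/4! · (f^{(3)}(13) − f^{(3)}(2)) = −1/720 · (0.00000 − 0.00000) = 0.00000.
Partial sum through k=2: 818.000.
Correction k=3: B_{6}/6! · (f^{(5)}(13) − f^{(5)}(2)) = 1/30240 · (0.00000 − 0.00000) = 0.00000.

S_3 ≈ 818.000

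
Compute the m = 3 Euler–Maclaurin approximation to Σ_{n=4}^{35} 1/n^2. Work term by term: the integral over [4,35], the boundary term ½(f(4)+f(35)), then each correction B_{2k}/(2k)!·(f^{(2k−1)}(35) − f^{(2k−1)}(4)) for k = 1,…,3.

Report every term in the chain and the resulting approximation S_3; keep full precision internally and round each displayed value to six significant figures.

S_3 ≈ 0.255656

The integral term ∫_4^35 1/x^2 dx = 0.221429.
½[f(4) + f(35)] = ½[0.0625000 + 0.000816327] = 0.0316582.
Integral + boundary = 0.253087.
Order-1 term: 1/12 · (-4.66472e-05 − (-0.0312500)) = 0.00260028.
After k=1: 0.255687.
Order-2 term: −1/720 · (-4.56952e-07 − (-0.0234375)) = -3.25514e-05.
After k=2: 0.255654.
Order-3 term: 1/30240 · (-1.11907e-08 − (-0.0439453)) = 1.45322e-06.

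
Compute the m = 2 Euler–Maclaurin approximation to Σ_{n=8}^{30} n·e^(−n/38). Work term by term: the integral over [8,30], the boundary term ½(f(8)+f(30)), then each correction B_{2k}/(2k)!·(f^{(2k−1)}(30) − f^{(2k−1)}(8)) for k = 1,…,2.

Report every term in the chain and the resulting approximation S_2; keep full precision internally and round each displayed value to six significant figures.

The integral term ∫_8^30 x·e^(−x/38) dx = 242.803.
Boundary: ½(f(8) + f(30)) = ½(6.48126 + 13.6225) = 10.0519.
Integral + boundary = 252.855.
Correction k=1: B_{2}/2! · (f^{(1)}(30) − f^{(1)}(8)) = 1/12 · (0.0955966 − 0.639598) = -0.0453335.
Partial sum through k=1: 252.810.
Correction k=2: B_{4}/4! · (f^{(3)}(30) − f^{(3)}(8)) = −1/720 · (0.000695127 − 0.00156504) = 1.20821e-06.

S_2 ≈ 252.810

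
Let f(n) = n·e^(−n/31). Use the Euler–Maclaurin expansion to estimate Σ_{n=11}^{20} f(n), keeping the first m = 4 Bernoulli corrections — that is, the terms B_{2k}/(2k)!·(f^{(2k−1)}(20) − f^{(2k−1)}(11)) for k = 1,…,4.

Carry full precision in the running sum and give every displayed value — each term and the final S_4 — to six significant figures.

The integral term ∫_11^20 x·e^(−x/31) dx = 83.7174.
Boundary: ½(f(11) + f(20)) = ½(7.71415 + 10.4916) = 9.10286.
Integral + boundary = 92.8202.
Correction k=1: B_{2}/2! · (f^{(1)}(20) − f^{(1)}(11)) = 1/12 · (0.186141 − 0.452443) = -0.0221919.
After k=1: 92.7980.
Correction k=2: B_{4}/4! · (f^{(3)}(20) − f^{(3)}(11)) = −1/720 · (0.00128543 − 0.00193030) = 8.95652e-07.
After k=2: 92.7980.
Correction k=3: B_{6}/6! · (f^{(5)}(20) − f^{(5)}(11)) = 1/30240 · (2.47363e-06 − 3.52736e-06) = -3.48454e-11.
After k=3: 92.7980.
Correction k=4: B_{8}/8! · (f^{(7)}(20) − f^{(7)}(11)) = −1/1209600 · (3.75616e-09 − 5.25087e-09) = 1.23570e-15.

S_4 ≈ 92.7980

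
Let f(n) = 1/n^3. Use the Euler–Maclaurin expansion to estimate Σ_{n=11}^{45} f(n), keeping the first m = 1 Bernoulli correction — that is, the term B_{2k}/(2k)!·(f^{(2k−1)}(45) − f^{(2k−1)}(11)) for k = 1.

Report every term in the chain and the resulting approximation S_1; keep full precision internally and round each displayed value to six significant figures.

Integral: ∫_11^45 1/x^3 dx = 0.00388532.
½[f(11) + f(45)] = ½[0.000751315 + 1.09739e-05] = 0.000381144.
So far: 0.00426646.
Order-1 term: 1/12 · (-7.31596e-07 − (-0.000204904)) = 1.70144e-05.

S_1 ≈ 0.00428348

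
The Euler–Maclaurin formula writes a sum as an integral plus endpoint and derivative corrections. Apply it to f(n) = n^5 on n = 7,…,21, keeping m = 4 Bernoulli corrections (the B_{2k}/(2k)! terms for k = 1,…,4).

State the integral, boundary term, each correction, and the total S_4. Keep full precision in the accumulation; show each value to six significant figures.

Integral: ∫_7^21 x^5 dx = 1.42747e+07.
½[f(7) + f(21)] = ½[16807.0 + 4.08410e+06] = 2.05045e+06.
Integral + boundary = 1.63252e+07.
Correction k=1: B_{2}/2! · (f^{(1)}(21) − f^{(1)}(7)) = 1/12 · (972405 − 12005.0) = 80033.3.
Partial sum through k=1: 1.64052e+07.
Correction k=2: B_{4}/4! · (f^{(3)}(21) − f^{(3)}(7)) = −1/720 · (26460.0 − 2940.00) = -32.6667.
Partial sum through k=2: 1.64052e+07.
Correction k=3: B_{6}/6! · (f^{(5)}(21) − f^{(5)}(7)) = 1/30240 · (120.000 − 120.000) = 0.00000.
Partial sum through k=3: 1.64052e+07.
Correction k=4: B_{8}/8! · (f^{(7)}(21) − f^{(7)}(7)) = −1/1209600 · (0.00000 − 0.00000) = 0.00000.

S_4 ≈ 1.64052e+07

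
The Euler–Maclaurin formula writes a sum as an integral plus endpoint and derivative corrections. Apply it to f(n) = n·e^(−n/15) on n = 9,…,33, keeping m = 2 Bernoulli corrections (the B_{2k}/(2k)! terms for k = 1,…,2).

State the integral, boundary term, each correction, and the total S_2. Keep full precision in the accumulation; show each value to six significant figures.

Integral: ∫_9^33 x·e^(−x/15) dx = 117.794.
½[f(9) + f(33)] = ½[4.93930 + 3.65650] = 4.29790.
So far: 122.092.
Order-1 term: 1/12 · (-0.132964 − 0.219525) = -0.0293740.
Partial sum through k=1: 122.062.
Order-2 term: −1/720 · (0.000393967 − 0.00585399) = 7.58337e-06.

S_2 ≈ 122.062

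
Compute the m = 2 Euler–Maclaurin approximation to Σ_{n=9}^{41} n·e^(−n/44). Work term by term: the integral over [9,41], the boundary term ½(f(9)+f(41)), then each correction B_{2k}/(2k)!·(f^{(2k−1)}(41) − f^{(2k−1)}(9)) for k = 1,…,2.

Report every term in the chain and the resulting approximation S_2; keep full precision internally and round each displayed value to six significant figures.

Integral: ∫_9^41 x·e^(−x/44) dx = 427.671.
Boundary: ½(f(9) + f(41)) = ½(7.33516 + 16.1473) = 11.7412.
So far: 439.412.
k=1: B_{2}/(2)! × [f^{(1)}(41) − f^{(1)}(9)] = 1/12 × (0.0268525 − 0.648310) = -0.0517881.
Partial sum through k=1: 439.360.
k=2: B_{4}/(4)! × [f^{(3)}(41) − f^{(3)}(9)] = −1/720 × (0.000420727 − 0.00117683) = 1.05015e-06.

S_2 ≈ 439.360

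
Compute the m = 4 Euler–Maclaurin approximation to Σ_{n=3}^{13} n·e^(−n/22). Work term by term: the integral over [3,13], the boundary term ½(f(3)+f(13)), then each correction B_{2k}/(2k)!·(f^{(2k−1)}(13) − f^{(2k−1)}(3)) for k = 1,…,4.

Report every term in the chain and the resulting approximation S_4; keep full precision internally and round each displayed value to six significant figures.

∫_3^13 x·e^(−x/22) dx evaluates to 53.4448.
Boundary: ½(f(3) + f(13)) = ½(2.61758 + 7.19971) = 4.90864.
Integral + boundary = 58.3534.
Correction k=1: B_{2}/2! · (f^{(1)}(13) − f^{(1)}(3)) = 1/12 · (0.226564 − 0.753545) = -0.0439150.
Partial sum through k=1: 58.3095.
Correction k=2: B_{4}/4! · (f^{(3)}(13) − f^{(3)}(3)) = −1/720 · (0.00275664 − 0.00516239) = 3.34132e-06.
Partial sum through k=2: 58.3095.
Correction k=3: B_{6}/6! · (f^{(5)}(13) − f^{(5)}(3)) = 1/30240 · (1.04239e-05 − 1.81154e-05) = -2.54350e-10.
Partial sum through k=3: 58.3095.
Correction k=4: B_{8}/8! · (f^{(7)}(13) − f^{(7)}(3)) = −1/1209600 · (3.13063e-08 − 5.28197e-08) = 1.77856e-14.

S_4 ≈ 58.3095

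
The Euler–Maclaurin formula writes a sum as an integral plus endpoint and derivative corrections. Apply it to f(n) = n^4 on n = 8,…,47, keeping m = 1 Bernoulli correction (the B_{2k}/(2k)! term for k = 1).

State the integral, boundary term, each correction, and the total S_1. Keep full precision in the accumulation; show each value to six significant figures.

Integral: ∫_8^47 x^4 dx = 4.58624e+07.
½[f(8) + f(47)] = ½[4096.00 + 4.87968e+06] = 2.44189e+06.
Running total after boundary: 4.83043e+07.
Correction k=1: B_{2}/2! · (f^{(1)}(47) − f^{(1)}(8)) = 1/12 · (415292 − 2048.00) = 34437.0.

S_1 ≈ 4.83388e+07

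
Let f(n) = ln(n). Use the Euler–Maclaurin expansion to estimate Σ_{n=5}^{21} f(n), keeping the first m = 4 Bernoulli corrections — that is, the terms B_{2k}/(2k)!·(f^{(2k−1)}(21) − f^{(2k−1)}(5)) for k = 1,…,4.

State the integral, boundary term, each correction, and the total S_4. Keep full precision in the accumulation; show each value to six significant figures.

S_4 ≈ 42.2021

Integral: ∫_5^21 ln(x) dx = 39.8878.
Endpoint term: (f(5) + f(21))/2 = (1.60944 + 3.04452)/2 = 2.32698.
Running total after boundary: 42.2148.
Order-1 term: 1/12 · (0.0476190 − 0.200000) = -0.0126984.
Running total after k=1: 42.2021.
Order-2 term: −1/720 · (0.000215959 − 0.0160000) = 2.19223e-05.
Running total after k=2: 42.2021.
Order-3 term: 1/30240 · (5.87645e-06 − 0.00768000) = -2.53774e-07.
Running total after k=3: 42.2021.
Order-4 term: −1/1209600 · (3.99758e-07 − 0.00921600) = 7.61872e-09.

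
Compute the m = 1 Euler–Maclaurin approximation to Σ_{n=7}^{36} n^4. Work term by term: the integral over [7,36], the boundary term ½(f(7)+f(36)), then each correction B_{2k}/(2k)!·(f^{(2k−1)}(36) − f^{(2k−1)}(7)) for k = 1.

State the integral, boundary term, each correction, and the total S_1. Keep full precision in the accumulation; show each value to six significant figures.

The integral term ∫_7^36 x^4 dx = 1.20899e+07.
½[f(7) + f(36)] = ½[2401.00 + 1.67962e+06] = 841008.
Integral + boundary = 1.29309e+07.
Correction k=1: B_{2}/2! · (f^{(1)}(36) − f^{(1)}(7)) = 1/12 · (186624 − 1372.00) = 15437.7.

S_1 ≈ 1.29463e+07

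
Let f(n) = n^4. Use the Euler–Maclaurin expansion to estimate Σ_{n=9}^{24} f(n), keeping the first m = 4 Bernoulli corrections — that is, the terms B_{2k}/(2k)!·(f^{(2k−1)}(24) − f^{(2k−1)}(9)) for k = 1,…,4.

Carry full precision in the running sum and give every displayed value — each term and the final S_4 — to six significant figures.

S_4 ≈ 1.75425e+06

∫_9^24 x^4 dx evaluates to 1.58072e+06.
Boundary: ½(f(9) + f(24)) = ½(6561.00 + 331776) = 169168.
Integral + boundary = 1.74988e+06.
Order-1 term: 1/12 · (55296.0 − 2916.00) = 4365.00.
After k=1: 1.75425e+06.
Order-2 term: −1/720 · (576.000 − 216.000) = -0.500000.
After k=2: 1.75425e+06.
Order-3 term: 1/30240 · (0.00000 − 0.00000) = 0.00000.
After k=3: 1.75425e+06.
Order-4 term: −1/1209600 · (0.00000 − 0.00000) = 0.00000.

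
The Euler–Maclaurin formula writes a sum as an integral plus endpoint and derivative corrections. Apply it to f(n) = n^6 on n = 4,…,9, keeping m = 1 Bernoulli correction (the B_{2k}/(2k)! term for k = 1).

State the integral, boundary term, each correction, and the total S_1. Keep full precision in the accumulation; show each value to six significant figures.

Integral: ∫_4^9 x^6 dx = 680941.
½[f(4) + f(9)] = ½[4096.00 + 531441] = 267768.
Integral + boundary = 948709.
k=1: B_{2}/(2)! × [f^{(1)}(9) − f^{(1)}(4)] = 1/12 × (354294 − 6144.00) = 29012.5.

S_1 ≈ 977722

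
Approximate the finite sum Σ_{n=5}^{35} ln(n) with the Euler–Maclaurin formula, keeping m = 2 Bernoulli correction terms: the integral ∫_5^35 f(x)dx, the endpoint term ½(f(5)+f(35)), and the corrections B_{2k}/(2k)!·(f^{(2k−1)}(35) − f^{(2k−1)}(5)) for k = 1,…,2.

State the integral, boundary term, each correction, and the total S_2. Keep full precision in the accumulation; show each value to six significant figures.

Integral: ∫_5^35 ln(x) dx = 86.3900.
Endpoint term: (f(5) + f(35))/2 = (1.60944 + 3.55535)/2 = 2.58239.
Running total after boundary: 88.9724.
Order-1 term: 1/12 · (0.0285714 − 0.200000) = -0.0142857.
After k=1: 88.9581.
Order-2 term: −1/720 · (4.66472e-05 − 0.0160000) = 2.21574e-05.

S_2 ≈ 88.9581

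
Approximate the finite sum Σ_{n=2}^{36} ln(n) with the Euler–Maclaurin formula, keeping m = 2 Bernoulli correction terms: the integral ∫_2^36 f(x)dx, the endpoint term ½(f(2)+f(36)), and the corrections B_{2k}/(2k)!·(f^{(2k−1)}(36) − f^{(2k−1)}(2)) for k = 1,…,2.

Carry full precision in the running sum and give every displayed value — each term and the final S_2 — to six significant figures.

S_2 ≈ 95.7197

The integral term ∫_2^36 ln(x) dx = 93.6204.
½[f(2) + f(36)] = ½[0.693147 + 3.58352] = 2.13833.
Integral + boundary = 95.7587.
Order-1 term: 1/12 · (0.0277778 − 0.500000) = -0.0393519.
Partial sum through k=1: 95.7194.
Order-2 term: −1/720 · (4.28669e-05 − 0.250000) = 0.000347163.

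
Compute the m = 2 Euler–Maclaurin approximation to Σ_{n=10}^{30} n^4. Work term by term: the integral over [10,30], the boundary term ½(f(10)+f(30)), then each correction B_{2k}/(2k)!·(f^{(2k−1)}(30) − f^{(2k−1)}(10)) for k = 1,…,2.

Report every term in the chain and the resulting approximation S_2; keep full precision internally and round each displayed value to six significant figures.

S_2 ≈ 5.25867e+06

∫_10^30 x^4 dx evaluates to 4.84000e+06.
½[f(10) + f(30)] = ½[10000.0 + 810000] = 410000.
So far: 5.25000e+06.
k=1: B_{2}/(2)! × [f^{(1)}(30) − f^{(1)}(10)] = 1/12 × (108000 − 4000.00) = 8666.67.
After k=1: 5.25867e+06.
k=2: B_{4}/(4)! × [f^{(3)}(30) − f^{(3)}(10)] = −1/720 × (720.000 − 240.000) = -0.666667.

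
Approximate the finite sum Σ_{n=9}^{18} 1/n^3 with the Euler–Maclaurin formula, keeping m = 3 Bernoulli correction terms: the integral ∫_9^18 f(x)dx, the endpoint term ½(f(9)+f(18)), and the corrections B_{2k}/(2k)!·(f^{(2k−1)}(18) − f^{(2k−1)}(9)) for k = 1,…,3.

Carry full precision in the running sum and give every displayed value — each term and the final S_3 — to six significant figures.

∫_9^18 1/x^3 dx evaluates to 0.00462963.
½[f(9) + f(18)] = ½[0.00137174 + 0.000171468] = 0.000771605.
So far: 0.00540123.
k=1: B_{2}/(2)! × [f^{(1)}(18) − f^{(1)}(9)] = 1/12 × (-2.85780e-05 − (-0.000457247)) = 3.57225e-05.
After k=1: 0.00543696.
k=2: B_{4}/(4)! × [f^{(3)}(18) − f^{(3)}(9)] = −1/720 × (-1.76407e-06 − (-0.000112901)) = -1.54356e-07.
After k=2: 0.00543680.
k=3: B_{6}/(6)! × [f^{(5)}(18) − f^{(5)}(9)] = 1/30240 × (-2.28676e-07 − (-5.85410e-05)) = 1.92832e-09.

S_3 ≈ 0.00543680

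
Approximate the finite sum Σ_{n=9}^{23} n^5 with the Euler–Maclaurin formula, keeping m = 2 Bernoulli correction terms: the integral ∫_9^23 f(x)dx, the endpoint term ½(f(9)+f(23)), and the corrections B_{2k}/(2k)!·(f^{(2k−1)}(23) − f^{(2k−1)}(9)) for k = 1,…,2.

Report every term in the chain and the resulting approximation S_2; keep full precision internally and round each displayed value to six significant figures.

∫_9^23 x^5 dx evaluates to 2.45841e+07.
Boundary: ½(f(9) + f(23)) = ½(59049.0 + 6.43634e+06) = 3.24770e+06.
Integral + boundary = 2.78318e+07.
k=1: B_{2}/(2)! × [f^{(1)}(23) − f^{(1)}(9)] = 1/12 × (1.39920e+06 − 32805.0) = 113867.
After k=1: 2.79456e+07.
k=2: B_{4}/(4)! × [f^{(3)}(23) − f^{(3)}(9)] = −1/720 × (31740.0 − 4860.00) = -37.3333.

S_2 ≈ 2.79456e+07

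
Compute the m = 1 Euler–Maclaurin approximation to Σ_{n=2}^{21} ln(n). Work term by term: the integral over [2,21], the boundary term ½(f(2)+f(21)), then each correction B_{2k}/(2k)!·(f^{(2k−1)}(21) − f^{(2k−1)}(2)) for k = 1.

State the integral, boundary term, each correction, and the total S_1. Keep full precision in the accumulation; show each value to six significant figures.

S_1 ≈ 45.3798

The integral term ∫_2^21 ln(x) dx = 43.5487.
Endpoint term: (f(2) + f(21))/2 = (0.693147 + 3.04452)/2 = 1.86883.
Running total after boundary: 45.4175.
k=1: B_{2}/(2)! × [f^{(1)}(21) − f^{(1)}(2)] = 1/12 × (0.0476190 − 0.500000) = -0.0376984.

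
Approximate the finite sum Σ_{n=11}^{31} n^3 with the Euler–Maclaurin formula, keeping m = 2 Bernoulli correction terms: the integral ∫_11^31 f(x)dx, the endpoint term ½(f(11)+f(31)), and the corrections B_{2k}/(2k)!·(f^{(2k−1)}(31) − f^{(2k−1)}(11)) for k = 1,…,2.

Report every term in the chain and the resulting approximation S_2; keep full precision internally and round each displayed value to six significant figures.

S_2 ≈ 242991

The integral term ∫_11^31 x^3 dx = 227220.
Boundary: ½(f(11) + f(31)) = ½(1331.00 + 29791.0) = 15561.0.
So far: 242781.
k=1: B_{2}/(2)! × [f^{(1)}(31) − f^{(1)}(11)] = 1/12 × (2883.00 − 363.000) = 210.000.
Running total after k=1: 242991.
k=2: B_{4}/(4)! × [f^{(3)}(31) − f^{(3)}(11)] = −1/720 × (6.00000 − 6.00000) = 0.00000.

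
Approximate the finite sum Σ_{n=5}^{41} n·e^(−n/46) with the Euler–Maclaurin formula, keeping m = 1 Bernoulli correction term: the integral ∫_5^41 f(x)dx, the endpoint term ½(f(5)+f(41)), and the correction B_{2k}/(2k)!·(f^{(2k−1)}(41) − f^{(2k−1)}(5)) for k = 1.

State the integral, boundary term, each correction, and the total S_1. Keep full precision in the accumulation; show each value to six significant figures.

∫_5^41 x·e^(−x/46) dx evaluates to 463.068.
Endpoint term: (f(5) + f(41))/2 = (4.48502 + 16.8149)/2 = 10.6500.
Running total after boundary: 473.718.
Order-1 term: 1/12 · (0.0445783 − 0.799503) = -0.0629104.

S_1 ≈ 473.655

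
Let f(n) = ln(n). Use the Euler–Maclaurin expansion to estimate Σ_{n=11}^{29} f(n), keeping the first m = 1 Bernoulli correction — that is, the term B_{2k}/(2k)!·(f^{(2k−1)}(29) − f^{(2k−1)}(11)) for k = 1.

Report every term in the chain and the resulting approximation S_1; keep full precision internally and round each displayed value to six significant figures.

S_1 ≈ 56.1526

Integral: ∫_11^29 ln(x) dx = 53.2747.
Boundary: ½(f(11) + f(29)) = ½(2.39790 + 3.36730) = 2.88260.
So far: 56.1573.
Order-1 term: 1/12 · (0.0344828 − 0.0909091) = -0.00470219.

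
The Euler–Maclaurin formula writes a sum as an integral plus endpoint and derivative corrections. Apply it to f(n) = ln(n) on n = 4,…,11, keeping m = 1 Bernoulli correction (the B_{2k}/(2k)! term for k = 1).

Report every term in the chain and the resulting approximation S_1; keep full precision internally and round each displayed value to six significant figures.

∫_4^11 ln(x) dx evaluates to 13.8317.
Boundary: ½(f(4) + f(11)) = ½(1.38629 + 2.39790) = 1.89209.
So far: 15.7238.
k=1: B_{2}/(2)! × [f^{(1)}(11) − f^{(1)}(4)] = 1/12 × (0.0909091 − 0.250000) = -0.0132576.

S_1 ≈ 15.7105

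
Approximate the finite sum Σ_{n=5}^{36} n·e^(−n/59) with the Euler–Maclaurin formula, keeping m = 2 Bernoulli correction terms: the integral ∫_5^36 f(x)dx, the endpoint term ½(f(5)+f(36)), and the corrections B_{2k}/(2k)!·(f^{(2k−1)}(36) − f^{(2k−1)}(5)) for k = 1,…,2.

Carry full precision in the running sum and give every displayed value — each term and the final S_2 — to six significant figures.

∫_5^36 x·e^(−x/59) dx evaluates to 424.219.
½[f(5) + f(36)] = ½[4.59373 + 19.5573] = 12.0755.
Running total after boundary: 436.294.
k=1: B_{2}/(2)! × [f^{(1)}(36) − f^{(1)}(5)] = 1/12 × (0.211779 − 0.840886) = -0.0524256.
After k=1: 436.242.
k=2: B_{4}/(4)! × [f^{(3)}(36) − f^{(3)}(5)] = −1/720 × (0.000372967 − 0.000769428) = 5.50640e-07.

S_2 ≈ 436.242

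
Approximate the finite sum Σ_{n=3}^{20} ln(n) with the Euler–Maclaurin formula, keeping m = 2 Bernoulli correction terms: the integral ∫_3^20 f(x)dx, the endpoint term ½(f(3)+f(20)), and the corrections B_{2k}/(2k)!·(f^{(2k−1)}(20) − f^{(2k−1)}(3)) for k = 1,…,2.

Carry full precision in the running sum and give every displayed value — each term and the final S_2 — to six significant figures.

S_2 ≈ 41.6425

∫_3^20 ln(x) dx evaluates to 39.6188.
½[f(3) + f(20)] = ½[1.09861 + 2.99573] = 2.04717.
Running total after boundary: 41.6660.
k=1: B_{2}/(2)! × [f^{(1)}(20) − f^{(1)}(3)] = 1/12 × (0.0500000 − 0.333333) = -0.0236111.
After k=1: 41.6424.
k=2: B_{4}/(4)! × [f^{(3)}(20) − f^{(3)}(3)] = −1/720 × (0.000250000 − 0.0740741) = 0.000102533.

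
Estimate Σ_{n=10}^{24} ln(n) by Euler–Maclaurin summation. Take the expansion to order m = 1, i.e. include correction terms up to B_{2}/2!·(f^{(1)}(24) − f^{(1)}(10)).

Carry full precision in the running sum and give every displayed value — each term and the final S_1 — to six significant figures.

∫_10^24 ln(x) dx evaluates to 39.2474.
Boundary: ½(f(10) + f(24)) = ½(2.30259 + 3.17805) = 2.74032.
Running total after boundary: 41.9878.
Correction k=1: B_{2}/2! · (f^{(1)}(24) − f^{(1)}(10)) = 1/12 · (0.0416667 − 0.100000) = -0.00486111.

S_1 ≈ 41.9829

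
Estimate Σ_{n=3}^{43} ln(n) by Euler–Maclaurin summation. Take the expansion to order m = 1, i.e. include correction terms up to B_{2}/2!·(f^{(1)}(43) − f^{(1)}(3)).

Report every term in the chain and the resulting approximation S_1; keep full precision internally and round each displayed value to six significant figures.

Integral: ∫_3^43 ln(x) dx = 118.436.
Boundary: ½(f(3) + f(43)) = ½(1.09861 + 3.76120) = 2.42991.
So far: 120.866.
k=1: B_{2}/(2)! × [f^{(1)}(43) − f^{(1)}(3)] = 1/12 × (0.0232558 − 0.333333) = -0.0258398.

S_1 ≈ 120.840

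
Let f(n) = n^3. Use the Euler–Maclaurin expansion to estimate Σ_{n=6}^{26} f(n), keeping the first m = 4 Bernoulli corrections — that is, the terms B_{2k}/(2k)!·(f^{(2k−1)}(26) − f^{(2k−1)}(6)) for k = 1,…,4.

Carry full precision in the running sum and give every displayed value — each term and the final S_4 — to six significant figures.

S_4 ≈ 122976

∫_6^26 x^3 dx evaluates to 113920.
Endpoint term: (f(6) + f(26))/2 = (216.000 + 17576.0)/2 = 8896.00.
Running total after boundary: 122816.
k=1: B_{2}/(2)! × [f^{(1)}(26) − f^{(1)}(6)] = 1/12 × (2028.00 − 108.000) = 160.000.
After k=1: 122976.
k=2: B_{4}/(4)! × [f^{(3)}(26) − f^{(3)}(6)] = −1/720 × (6.00000 − 6.00000) = 0.00000.
After k=2: 122976.
k=3: B_{6}/(6)! × [f^{(5)}(26) − f^{(5)}(6)] = 1/30240 × (0.00000 − 0.00000) = 0.00000.
After k=3: 122976.
k=4: B_{8}/(8)! × [f^{(7)}(26) − f^{(7)}(6)] = −1/1209600 × (0.00000 − 0.00000) = 0.00000.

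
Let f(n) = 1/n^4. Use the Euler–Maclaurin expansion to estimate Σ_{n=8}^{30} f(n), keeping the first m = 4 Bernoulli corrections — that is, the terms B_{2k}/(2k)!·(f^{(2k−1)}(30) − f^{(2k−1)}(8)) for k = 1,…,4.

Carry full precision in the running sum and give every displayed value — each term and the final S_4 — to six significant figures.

The integral term ∫_8^30 1/x^4 dx = 0.000638696.
Endpoint term: (f(8) + f(30))/2 = (0.000244141 + 1.23457e-06)/2 = 0.000122688.
So far: 0.000761384.
Correction k=1: B_{2}/2! · (f^{(1)}(30) − f^{(1)}(8)) = 1/12 · (-1.64609e-07 − (-0.000122070)) = 1.01588e-05.
Partial sum through k=1: 0.000771542.
Correction k=2: B_{4}/4! · (f^{(3)}(30) − f^{(3)}(8)) = −1/720 · (-5.48697e-09 − (-5.72205e-05)) = -7.94652e-08.
Partial sum through k=2: 0.000771463.
Correction k=3: B_{6}/6! · (f^{(5)}(30) − f^{(5)}(8)) = 1/30240 · (-3.41411e-10 − (-5.00679e-05)) = 1.65567e-09.
Partial sum through k=3: 0.000771465.
Correction k=4: B_{8}/8! · (f^{(7)}(30) − f^{(7)}(8)) = −1/1209600 · (-3.41411e-11 − (-7.04080e-05)) = -5.82076e-11.

S_4 ≈ 0.000771465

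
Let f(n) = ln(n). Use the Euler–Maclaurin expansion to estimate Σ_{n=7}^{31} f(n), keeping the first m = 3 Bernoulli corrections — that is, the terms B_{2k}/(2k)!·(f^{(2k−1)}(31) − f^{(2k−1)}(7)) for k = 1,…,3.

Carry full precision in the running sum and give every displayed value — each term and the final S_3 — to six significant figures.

∫_7^31 ln(x) dx evaluates to 68.8322.
Endpoint term: (f(7) + f(31))/2 = (1.94591 + 3.43399)/2 = 2.68995.
Running total after boundary: 71.5222.
Correction k=1: B_{2}/2! · (f^{(1)}(31) − f^{(1)}(7)) = 1/12 · (0.0322581 − 0.142857) = -0.00921659.
Running total after k=1: 71.5130.
Correction k=2: B_{4}/4! · (f^{(3)}(31) − f^{(3)}(7)) = −1/720 · (6.71344e-05 − 0.00583090) = 8.00524e-06.
Running total after k=2: 71.5130.
Correction k=3: B_{6}/6! · (f^{(5)}(31) − f^{(5)}(7)) = 1/30240 · (8.38306e-07 − 0.00142798) = -4.71937e-08.

S_3 ≈ 71.5130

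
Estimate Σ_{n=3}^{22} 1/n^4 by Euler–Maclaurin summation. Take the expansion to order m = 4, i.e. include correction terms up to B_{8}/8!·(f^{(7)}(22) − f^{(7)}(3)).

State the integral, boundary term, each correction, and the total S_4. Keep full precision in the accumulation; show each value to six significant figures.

S_4 ≈ 0.0197933

∫_3^22 1/x^4 dx evaluates to 0.0123144.
Boundary: ½(f(3) + f(22)) = ½(0.0123457 + 4.26883e-06) = 0.00617497.
Integral + boundary = 0.0184893.
Order-1 term: 1/12 · (-7.76152e-07 − (-0.0164609)) = 0.00137168.
Running total after k=1: 0.0198610.
Order-2 term: −1/720 · (-4.81086e-08 − (-0.0548697)) = -7.62078e-05.
Running total after k=2: 0.0197848.
Order-3 term: 1/30240 · (-5.56628e-09 − (-0.341411)) = 1.12901e-05.
Running total after k=3: 0.0197961.
Order-4 term: −1/1209600 · (-1.03505e-09 − (-3.41411)) = -2.82251e-06.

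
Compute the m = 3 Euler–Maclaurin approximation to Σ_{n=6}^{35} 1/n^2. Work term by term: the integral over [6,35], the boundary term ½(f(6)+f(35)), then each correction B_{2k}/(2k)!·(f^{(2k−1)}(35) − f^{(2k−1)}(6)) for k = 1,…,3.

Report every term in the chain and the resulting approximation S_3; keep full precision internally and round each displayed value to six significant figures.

The integral term ∫_6^35 1/x^2 dx = 0.138095.
Endpoint term: (f(6) + f(35))/2 = (0.0277778 + 0.000816327)/2 = 0.0142971.
So far: 0.152392.
Order-1 term: 1/12 · (-4.66472e-05 − (-0.00925926)) = 0.000767718.
Running total after k=1: 0.153160.
Order-2 term: −1/720 · (-4.56952e-07 − (-0.00308642)) = -4.28606e-06.
Running total after k=2: 0.153156.
Order-3 term: 1/30240 · (-1.11907e-08 − (-0.00257202)) = 8.50531e-08.

S_3 ≈ 0.153156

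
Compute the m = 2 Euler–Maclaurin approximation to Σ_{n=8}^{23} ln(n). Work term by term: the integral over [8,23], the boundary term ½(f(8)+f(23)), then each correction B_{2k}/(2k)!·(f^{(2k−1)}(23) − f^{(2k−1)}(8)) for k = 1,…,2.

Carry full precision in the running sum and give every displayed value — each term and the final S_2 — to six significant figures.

∫_8^23 ln(x) dx evaluates to 40.4808.
½[f(8) + f(23)] = ½[2.07944 + 3.13549] = 2.60747.
Running total after boundary: 43.0883.
Order-1 term: 1/12 · (0.0434783 − 0.125000) = -0.00679348.
Partial sum through k=1: 43.0815.
Order-2 term: −1/720 · (0.000164379 − 0.00390625) = 5.19704e-06.

S_2 ≈ 43.0815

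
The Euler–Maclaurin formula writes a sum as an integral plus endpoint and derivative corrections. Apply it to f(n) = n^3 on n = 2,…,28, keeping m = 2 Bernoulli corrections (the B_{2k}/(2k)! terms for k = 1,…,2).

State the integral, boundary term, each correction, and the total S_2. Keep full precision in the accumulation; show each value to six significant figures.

S_2 ≈ 164835

Integral: ∫_2^28 x^3 dx = 153660.
Endpoint term: (f(2) + f(28))/2 = (8.00000 + 21952.0)/2 = 10980.0.
Integral + boundary = 164640.
Order-1 term: 1/12 · (2352.00 − 12.0000) = 195.000.
After k=1: 164835.
Order-2 term: −1/720 · (6.00000 − 6.00000) = 0.00000.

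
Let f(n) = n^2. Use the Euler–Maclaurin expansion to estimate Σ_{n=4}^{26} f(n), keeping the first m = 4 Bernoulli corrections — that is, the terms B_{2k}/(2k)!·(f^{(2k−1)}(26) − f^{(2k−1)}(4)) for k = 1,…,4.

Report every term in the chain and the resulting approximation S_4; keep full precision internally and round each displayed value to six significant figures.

S_4 ≈ 6187.00

∫_4^26 x^2 dx evaluates to 5837.33.
Boundary: ½(f(4) + f(26)) = ½(16.0000 + 676.000) = 346.000.
Running total after boundary: 6183.33.
k=1: B_{2}/(2)! × [f^{(1)}(26) − f^{(1)}(4)] = 1/12 × (52.0000 − 8.00000) = 3.66667.
After k=1: 6187.00.
k=2: B_{4}/(4)! × [f^{(3)}(26) − f^{(3)}(4)] = −1/720 × (0.00000 − 0.00000) = 0.00000.
After k=2: 6187.00.
k=3: B_{6}/(6)! × [f^{(5)}(26) − f^{(5)}(4)] = 1/30240 × (0.00000 − 0.00000) = 0.00000.
After k=3: 6187.00.
k=4: B_{8}/(8)! × [f^{(7)}(26) − f^{(7)}(4)] = −1/1209600 × (0.00000 − 0.00000) = 0.00000.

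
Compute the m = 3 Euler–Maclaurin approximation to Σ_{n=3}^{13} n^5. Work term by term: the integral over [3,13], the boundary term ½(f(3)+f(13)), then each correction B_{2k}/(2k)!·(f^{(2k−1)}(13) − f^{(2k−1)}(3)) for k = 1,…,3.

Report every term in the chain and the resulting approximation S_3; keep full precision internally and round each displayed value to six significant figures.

S_3 ≈ 1.00197e+06

∫_3^13 x^5 dx evaluates to 804347.
Endpoint term: (f(3) + f(13))/2 = (243.000 + 371293)/2 = 185768.
Integral + boundary = 990115.
k=1: B_{2}/(2)! × [f^{(1)}(13) − f^{(1)}(3)] = 1/12 × (142805 − 405.000) = 11866.7.
After k=1: 1.00198e+06.
k=2: B_{4}/(4)! × [f^{(3)}(13) − f^{(3)}(3)] = −1/720 × (10140.0 − 540.000) = -13.3333.
After k=2: 1.00197e+06.
k=3: B_{6}/(6)! × [f^{(5)}(13) − f^{(5)}(3)] = 1/30240 × (120.000 − 120.000) = 0.00000.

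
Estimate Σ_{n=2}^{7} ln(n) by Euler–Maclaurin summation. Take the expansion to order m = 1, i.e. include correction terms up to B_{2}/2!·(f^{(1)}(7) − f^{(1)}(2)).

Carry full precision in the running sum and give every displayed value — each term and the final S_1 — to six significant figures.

Integral: ∫_2^7 ln(x) dx = 7.23508.
½[f(2) + f(7)] = ½[0.693147 + 1.94591] = 1.31953.
Integral + boundary = 8.55461.
Order-1 term: 1/12 · (0.142857 − 0.500000) = -0.0297619.

S_1 ≈ 8.52484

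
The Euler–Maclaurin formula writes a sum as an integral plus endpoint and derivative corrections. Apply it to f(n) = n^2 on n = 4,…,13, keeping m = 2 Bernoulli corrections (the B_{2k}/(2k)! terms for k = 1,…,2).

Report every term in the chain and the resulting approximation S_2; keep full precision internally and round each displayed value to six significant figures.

Integral: ∫_4^13 x^2 dx = 711.000.
Boundary: ½(f(4) + f(13)) = ½(16.0000 + 169.000) = 92.5000.
Running total after boundary: 803.500.
Order-1 term: 1/12 · (26.0000 − 8.00000) = 1.50000.
Partial sum through k=1: 805.000.
Order-2 term: −1/720 · (0.00000 − 0.00000) = 0.00000.

S_2 ≈ 805.000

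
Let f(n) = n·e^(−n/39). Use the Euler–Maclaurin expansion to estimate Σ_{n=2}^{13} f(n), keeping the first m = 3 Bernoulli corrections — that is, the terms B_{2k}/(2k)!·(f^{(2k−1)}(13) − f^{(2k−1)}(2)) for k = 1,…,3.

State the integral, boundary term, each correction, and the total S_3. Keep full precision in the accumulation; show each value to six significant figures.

∫_2^13 x·e^(−x/39) dx evaluates to 65.9416.
½[f(2) + f(13)] = ½[1.90002 + 9.31491] = 5.60746.
Running total after boundary: 71.5490.
k=1: B_{2}/(2)! × [f^{(1)}(13) − f^{(1)}(2)] = 1/12 × (0.477688 − 0.901292) = -0.0353004.
Running total after k=1: 71.5137.
k=2: B_{4}/(4)! × [f^{(3)}(13) − f^{(3)}(2)] = −1/720 × (0.00125625 − 0.00184176) = 8.13211e-07.
Running total after k=2: 71.5137.
k=3: B_{6}/(6)! × [f^{(5)}(13) − f^{(5)}(2)] = 1/30240 × (1.44538e-06 − 2.03218e-06) = -1.94047e-11.

S_3 ≈ 71.5137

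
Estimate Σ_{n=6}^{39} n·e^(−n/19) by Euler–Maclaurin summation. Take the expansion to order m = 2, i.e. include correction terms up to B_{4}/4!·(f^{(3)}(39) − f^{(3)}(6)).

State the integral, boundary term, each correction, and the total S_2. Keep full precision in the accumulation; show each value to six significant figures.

Integral: ∫_6^39 x·e^(−x/19) dx = 204.883.
½[f(6) + f(39)] = ½[4.37528 + 5.00747] = 4.69137.
So far: 209.575.
Order-1 term: 1/12 · (-0.135154 − 0.498935) = -0.0528408.
After k=1: 209.522.
Order-2 term: −1/720 · (0.000336950 − 0.00542205) = 7.06264e-06.

S_2 ≈ 209.522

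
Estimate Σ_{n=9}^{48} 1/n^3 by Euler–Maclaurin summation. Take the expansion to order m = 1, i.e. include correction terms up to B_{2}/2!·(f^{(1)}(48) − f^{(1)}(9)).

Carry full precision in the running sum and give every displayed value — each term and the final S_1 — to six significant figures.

Integral: ∫_9^48 1/x^3 dx = 0.00595583.
Endpoint term: (f(9) + f(48))/2 = (0.00137174 + 9.04225e-06)/2 = 0.000690392.
Integral + boundary = 0.00664622.
k=1: B_{2}/(2)! × [f^{(1)}(48) − f^{(1)}(9)] = 1/12 × (-5.65140e-07 − (-0.000457247)) = 3.80569e-05.

S_1 ≈ 0.00668427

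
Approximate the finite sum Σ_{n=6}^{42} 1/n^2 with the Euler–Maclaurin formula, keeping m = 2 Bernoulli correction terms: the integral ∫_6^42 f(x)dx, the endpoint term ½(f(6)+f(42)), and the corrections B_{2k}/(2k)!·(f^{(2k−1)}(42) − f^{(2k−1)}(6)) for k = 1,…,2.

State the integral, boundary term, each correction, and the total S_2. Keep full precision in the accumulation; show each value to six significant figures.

The integral term ∫_6^42 1/x^2 dx = 0.142857.
½[f(6) + f(42)] = ½[0.0277778 + 0.000566893] = 0.0141723.
Integral + boundary = 0.157029.
Correction k=1: B_{2}/2! · (f^{(1)}(42) − f^{(1)}(6)) = 1/12 · (-2.69949e-05 − (-0.00925926)) = 0.000769355.
Running total after k=1: 0.157799.
Correction k=2: B_{4}/4! · (f^{(3)}(42) − f^{(3)}(6)) = −1/720 · (-1.83639e-07 − (-0.00308642)) = -4.28644e-06.

S_2 ≈ 0.157795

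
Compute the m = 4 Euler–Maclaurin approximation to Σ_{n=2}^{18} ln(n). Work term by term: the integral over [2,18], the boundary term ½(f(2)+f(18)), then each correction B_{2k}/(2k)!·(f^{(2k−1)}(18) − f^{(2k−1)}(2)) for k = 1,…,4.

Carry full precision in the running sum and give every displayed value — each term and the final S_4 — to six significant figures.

S_4 ≈ 36.3954

Integral: ∫_2^18 ln(x) dx = 34.6404.
Endpoint term: (f(2) + f(18))/2 = (0.693147 + 2.89037)/2 = 1.79176.
Integral + boundary = 36.4322.
Correction k=1: B_{2}/2! · (f^{(1)}(18) − f^{(1)}(2)) = 1/12 · (0.0555556 − 0.500000) = -0.0370370.
Partial sum through k=1: 36.3951.
Correction k=2: B_{4}/4! · (f^{(3)}(18) − f^{(3)}(2)) = −1/720 · (0.000342936 − 0.250000) = 0.000346746.
Partial sum through k=2: 36.3955.
Correction k=3: B_{6}/6! · (f^{(5)}(18) − f^{(5)}(2)) = 1/30240 · (1.27013e-05 − 0.750000) = -2.48012e-05.
Partial sum through k=3: 36.3954.
Correction k=4: B_{8}/8! · (f^{(7)}(18) − f^{(7)}(2)) = −1/1209600 · (1.17605e-06 − 5.62500) = 4.65030e-06.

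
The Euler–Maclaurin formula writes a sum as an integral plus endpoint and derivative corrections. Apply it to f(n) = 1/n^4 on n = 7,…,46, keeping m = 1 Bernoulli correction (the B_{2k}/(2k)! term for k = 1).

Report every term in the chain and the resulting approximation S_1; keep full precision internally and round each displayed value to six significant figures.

∫_7^46 1/x^4 dx evaluates to 0.000968393.
½[f(7) + f(46)] = ½[0.000416493 + 2.23341e-07] = 0.000208358.
Integral + boundary = 0.00117675.
k=1: B_{2}/(2)! × [f^{(1)}(46) − f^{(1)}(7)] = 1/12 × (-1.94210e-08 − (-0.000237996)) = 1.98314e-05.

S_1 ≈ 0.00119658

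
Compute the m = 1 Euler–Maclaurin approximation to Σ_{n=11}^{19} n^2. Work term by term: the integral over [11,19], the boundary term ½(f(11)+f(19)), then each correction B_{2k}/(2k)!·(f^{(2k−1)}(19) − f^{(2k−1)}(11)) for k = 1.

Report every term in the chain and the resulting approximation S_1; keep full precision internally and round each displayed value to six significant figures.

Integral: ∫_11^19 x^2 dx = 1842.67.
Endpoint term: (f(11) + f(19))/2 = (121.000 + 361.000)/2 = 241.000.
So far: 2083.67.
k=1: B_{2}/(2)! × [f^{(1)}(19) − f^{(1)}(11)] = 1/12 × (38.0000 − 22.0000) = 1.33333.

S_1 ≈ 2085.00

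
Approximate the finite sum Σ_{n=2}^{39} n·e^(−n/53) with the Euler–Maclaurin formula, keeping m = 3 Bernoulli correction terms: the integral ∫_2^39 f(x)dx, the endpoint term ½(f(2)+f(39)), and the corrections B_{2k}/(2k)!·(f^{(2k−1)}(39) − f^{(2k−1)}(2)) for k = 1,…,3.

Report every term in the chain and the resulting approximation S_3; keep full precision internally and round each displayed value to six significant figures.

S_3 ≈ 481.204

Integral: ∫_2^39 x·e^(−x/53) dx = 470.965.
Endpoint term: (f(2) + f(39))/2 = (1.92593 + 18.6848)/2 = 10.3054.
Running total after boundary: 481.271.
Order-1 term: 1/12 · (0.126554 − 0.926629) = -0.0666729.
Running total after k=1: 481.204.
Order-2 term: −1/720 · (0.000386170 − 0.00101551) = 8.74081e-07.
Running total after k=2: 481.204.
Order-3 term: 1/30240 · (2.58913e-07 − 6.05603e-07) = -1.14646e-11.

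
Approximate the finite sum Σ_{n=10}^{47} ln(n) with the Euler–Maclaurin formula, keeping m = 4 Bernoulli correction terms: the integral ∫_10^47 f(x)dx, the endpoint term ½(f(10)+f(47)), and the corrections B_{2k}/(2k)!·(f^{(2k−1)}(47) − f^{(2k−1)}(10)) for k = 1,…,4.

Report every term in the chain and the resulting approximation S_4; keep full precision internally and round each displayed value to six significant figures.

S_4 ≈ 124.001

∫_10^47 ln(x) dx evaluates to 120.931.
Boundary: ½(f(10) + f(47)) = ½(2.30259 + 3.85015) = 3.07637.
Integral + boundary = 124.007.
Order-1 term: 1/12 · (0.0212766 − 0.100000) = -0.00656028.
Partial sum through k=1: 124.001.
Order-2 term: −1/720 · (1.92636e-05 − 0.00200000) = 2.75102e-06.
Partial sum through k=2: 124.001.
Order-3 term: 1/30240 · (1.04646e-07 − 0.000240000) = -7.93305e-09.
Partial sum through k=3: 124.001.
Order-4 term: −1/1209600 · (1.42117e-09 − 7.20000e-05) = 5.95226e-11.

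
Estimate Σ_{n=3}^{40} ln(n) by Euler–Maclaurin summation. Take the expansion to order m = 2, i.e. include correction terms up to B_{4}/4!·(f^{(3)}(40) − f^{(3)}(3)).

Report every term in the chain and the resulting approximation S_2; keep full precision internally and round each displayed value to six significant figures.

∫_3^40 ln(x) dx evaluates to 107.259.
½[f(3) + f(40)] = ½[1.09861 + 3.68888] = 2.39375.
Running total after boundary: 109.653.
Correction k=1: B_{2}/2! · (f^{(1)}(40) − f^{(1)}(3)) = 1/12 · (0.0250000 − 0.333333) = -0.0256944.
Partial sum through k=1: 109.627.
Correction k=2: B_{4}/4! · (f^{(3)}(40) − f^{(3)}(3)) = −1/720 · (3.12500e-05 − 0.0740741) = 0.000102837.

S_2 ≈ 109.627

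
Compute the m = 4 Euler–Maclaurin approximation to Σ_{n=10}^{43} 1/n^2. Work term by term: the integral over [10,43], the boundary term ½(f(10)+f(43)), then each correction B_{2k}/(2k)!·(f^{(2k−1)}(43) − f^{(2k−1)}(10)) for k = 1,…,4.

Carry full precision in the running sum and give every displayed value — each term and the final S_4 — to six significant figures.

∫_10^43 1/x^2 dx evaluates to 0.0767442.
Endpoint term: (f(10) + f(43))/2 = (0.0100000 + 0.000540833)/2 = 0.00527042.
Integral + boundary = 0.0820146.
Order-1 term: 1/12 · (-2.51550e-05 − (-0.00200000)) = 0.000164570.
Running total after k=1: 0.0821792.
Order-2 term: −1/720 · (-1.63256e-07 − (-0.000240000)) = -3.33107e-07.
Running total after k=2: 0.0821788.
Order-3 term: 1/30240 · (-2.64883e-09 − (-7.20000e-05)) = 2.38086e-09.
Running total after k=3: 0.0821788.
Order-4 term: −1/1209600 · (-8.02240e-11 − (-4.03200e-05)) = -3.33333e-11.

S_4 ≈ 0.0821788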